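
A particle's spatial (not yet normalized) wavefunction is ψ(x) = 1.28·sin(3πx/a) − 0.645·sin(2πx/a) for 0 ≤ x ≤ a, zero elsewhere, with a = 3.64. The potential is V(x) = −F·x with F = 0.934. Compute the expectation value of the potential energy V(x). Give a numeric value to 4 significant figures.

⟨V⟩ = ∫ V(x)·|ψ|² dx / ∫|ψ|² dx.
On 0 ≤ x ≤ a (j ≠ l): ∫sin²(jπx/a) dx = a/2, ∫sin(jπx/a)·sin(lπx/a) dx = 0; diagonal moments ∫x·sin²(jπx/a) dx = a²/4, ∫x²·sin²(jπx/a) dx = a³·(1/6 − 1/(4j²π²)); cross terms ∫x·sin(jπx/a)·sin(lπx/a) dx = 0 for j + l even and −4jla²/(π²(j² − l²)²) for j + l odd, ∫x²·sin(jπx/a)·sin(lπx/a) dx = (−1)^(j+l)·4jla³/(π²(j² − l²)²); higher powers the same way via product-to-sum and parts.
State is unnormalized: ∫|ψ|² dx = 3.7391, and ∫ψ*·V(x)·ψ dx = -8.3435, so ⟨V⟩ = -8.3435 / 3.7391.
⟨V⟩ = -2.2314.

-2.231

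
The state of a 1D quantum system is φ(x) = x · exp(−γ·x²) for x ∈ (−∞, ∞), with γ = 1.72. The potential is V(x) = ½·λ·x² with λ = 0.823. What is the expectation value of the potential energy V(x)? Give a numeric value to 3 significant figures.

0.179

⟨V⟩ = ∫ V(x)·|φ|² dx / ∫|φ|² dx.
Expand each integrand as polynomial × e^(−2γx²) and use ∫x^(2j)·e^(−2γx²) dx = (2j−1)!!/(4γ)^j · √(π/(2γ)), odd powers → 0; here √(π/(2γ)) = 0.95564.
State is unnormalized: ∫|φ|² dx = 0.13890, and ∫φ*·V(x)·φ dx = 0.024924, so ⟨V⟩ = 0.024924 / 0.13890.
⟨V⟩ = 0.17943.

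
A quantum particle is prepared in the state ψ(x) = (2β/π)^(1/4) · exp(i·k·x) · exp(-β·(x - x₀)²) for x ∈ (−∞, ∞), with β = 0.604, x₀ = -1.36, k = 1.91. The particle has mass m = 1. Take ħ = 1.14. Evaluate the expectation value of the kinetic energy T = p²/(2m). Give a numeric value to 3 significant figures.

T = −(ħ²/2m) d²/dx², so ⟨T⟩ = −(ħ²/2m) ∫ ψ*·ψ'' dx; with m = 1.
Gaussian moments (u = x − x₀): ∫u^(2j)·e^(−2βu²) du = (2j−1)!!/(4β)^j · √(π/(2β)), odd powers integrate to 0; here √(π/(2β)) = 1.6127. Derivatives: ψ′ = (ik − 2βu)·ψ, ψ″ = ((ik − 2βu)² − 2β)·ψ; the odd-in-u pieces drop out.
⟨T⟩ = 2.7630.

2.76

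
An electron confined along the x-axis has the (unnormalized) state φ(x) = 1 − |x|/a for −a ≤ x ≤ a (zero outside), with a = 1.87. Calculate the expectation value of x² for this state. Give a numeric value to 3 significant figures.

⟨x²⟩ = ∫ x²·|φ|² dx / ∫|φ|² dx (integrals over the domain).
φ is even, so ∫ over [−a, a] = 2∫₀ᵃ with φ = 1 − x/a there: ∫₀ᵃ (1 − x/a)² dx = a/3, ∫₀ᵃ x²(1 − x/a)² dx = a³/30, ∫₀ᵃ x⁴(1 − x/a)² dx = a⁵/105.
State is unnormalized: ∫|φ|² dx = 1.2467, and ∫φ*·x²·φ dx = 0.43595, so ⟨x²⟩ = 0.43595 / 1.2467.
⟨x²⟩ = 0.34969.

0.350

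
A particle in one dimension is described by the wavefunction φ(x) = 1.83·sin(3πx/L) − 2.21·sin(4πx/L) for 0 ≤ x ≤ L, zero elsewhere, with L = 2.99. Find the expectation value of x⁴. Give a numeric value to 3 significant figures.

27.2

⟨x⁴⟩ = ∫ x⁴·|φ|² dx / ∫|φ|² dx (integrals over the domain).
On 0 ≤ x ≤ L (j ≠ l): ∫sin²(jπx/L) dx = L/2, ∫sin(jπx/L)·sin(lπx/L) dx = 0; diagonal moments ∫x·sin²(jπx/L) dx = L²/4, ∫x²·sin²(jπx/L) dx = L³·(1/6 − 1/(4j²π²)); cross terms ∫x·sin(jπx/L)·sin(lπx/L) dx = 0 for j + l even and −4jlL²/(π²(j² − l²)²) for j + l odd, ∫x²·sin(jπx/L)·sin(lπx/L) dx = (−1)^(j+l)·4jlL³/(π²(j² − l²)²); higher powers the same way via product-to-sum and parts.
State is unnormalized: ∫|φ|² dx = 12.308, and ∫φ*·x⁴·φ dx = 334.34, so ⟨x⁴⟩ = 334.34 / 12.308.
⟨x⁴⟩ = 27.164.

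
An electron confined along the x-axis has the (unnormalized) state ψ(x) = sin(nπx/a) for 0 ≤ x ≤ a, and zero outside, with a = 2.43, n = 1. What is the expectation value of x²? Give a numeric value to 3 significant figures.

⟨x²⟩ = ∫ x²·|ψ|² dx / ∫|ψ|² dx (integrals over the domain).
With sin²θ = (1 − cos2θ)/2 on 0 ≤ x ≤ a: ∫sin²(nπx/a) dx = a/2, ∫x·sin²(nπx/a) dx = a²/4, ∫x²·sin²(nπx/a) dx = a³·(1/6 − 1/(4n²π²)); higher powers xᵏ the same way, integrating xᵏ·cos(2nπx/a) by parts.
State is unnormalized: ∫|ψ|² dx = 1.2150, and ∫ψ*·x²·ψ dx = 2.0280, so ⟨x²⟩ = 2.0280 / 1.2150.
⟨x²⟩ = 1.6692.

1.67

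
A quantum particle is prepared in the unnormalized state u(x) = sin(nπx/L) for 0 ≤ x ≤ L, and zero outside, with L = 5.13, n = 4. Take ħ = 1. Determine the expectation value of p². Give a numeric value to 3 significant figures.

p² u = −ħ² d²u/dx²; ⟨p²⟩ = −ħ² ∫ u*·u'' dx / ∫|u|² dx.
d/dx sin(nπx/L) = (nπ/L)·cos(nπx/L) and d²/dx² sin(nπx/L) = −(nπ/L)²·sin(nπx/L); on 0 ≤ x ≤ L, ∫sin²(nπx/L) dx = L/2 and ∫sin(nπx/L)·cos(nπx/L) dx = 0.
State is unnormalized: ∫|u|² dx = 2.5650, and ∫u*·(−ħ² u'') dx = 15.391, so ⟨p²⟩ = 15.391 / 2.5650.
⟨p²⟩ = 6.0005.

6.00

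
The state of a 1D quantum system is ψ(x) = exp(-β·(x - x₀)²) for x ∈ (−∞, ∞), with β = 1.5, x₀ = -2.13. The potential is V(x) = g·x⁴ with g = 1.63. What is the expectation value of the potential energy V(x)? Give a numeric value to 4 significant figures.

41.08

⟨V⟩ = ∫ V(x)·|ψ|² dx / ∫|ψ|² dx.
Gaussian moments (u = x − x₀): ∫u^(2j)·e^(−2βu²) du = (2j−1)!!/(4β)^j · √(π/(2β)), odd powers integrate to 0; here √(π/(2β)) = 1.0233.
State is unnormalized: ∫|ψ|² dx = 1.0233, and ∫ψ*·V(x)·ψ dx = 42.040, so ⟨V⟩ = 42.040 / 1.0233.
⟨V⟩ = 41.082.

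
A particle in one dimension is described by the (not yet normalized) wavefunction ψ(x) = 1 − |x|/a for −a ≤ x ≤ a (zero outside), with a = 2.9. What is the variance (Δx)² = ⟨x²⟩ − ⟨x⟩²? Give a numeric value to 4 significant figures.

0.8410

Compute ⟨x⟩ and ⟨x²⟩ separately, then (Δx)² = ⟨x²⟩ − ⟨x⟩².
ψ is even, so ∫ over [−a, a] = 2∫₀ᵃ with ψ = 1 − x/a there: ∫₀ᵃ (1 − x/a)² dx = a/3, ∫₀ᵃ x²(1 − x/a)² dx = a³/30, ∫₀ᵃ x⁴(1 − x/a)² dx = a⁵/105.
Normalization: ∫|ψ|² dx = 1.9333.
⟨x⟩ = 0.0000 and ⟨x²⟩ = 0.84100.
(Δx)² = 0.84100 − (0.0000)² = 0.84100.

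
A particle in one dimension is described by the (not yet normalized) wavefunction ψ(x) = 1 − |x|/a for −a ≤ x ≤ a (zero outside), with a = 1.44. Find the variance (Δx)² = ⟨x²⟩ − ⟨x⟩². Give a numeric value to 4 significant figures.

0.2074

Compute ⟨x⟩ and ⟨x²⟩ separately, then (Δx)² = ⟨x²⟩ − ⟨x⟩².
ψ is even, so ∫ over [−a, a] = 2∫₀ᵃ with ψ = 1 − x/a there: ∫₀ᵃ (1 − x/a)² dx = a/3, ∫₀ᵃ x²(1 − x/a)² dx = a³/30, ∫₀ᵃ x⁴(1 − x/a)² dx = a⁵/105.
Normalization: ∫|ψ|² dx = 0.96000.
⟨x⟩ = 0.0000 and ⟨x²⟩ = 0.20736.
(Δx)² = 0.20736 − (0.0000)² = 0.20736.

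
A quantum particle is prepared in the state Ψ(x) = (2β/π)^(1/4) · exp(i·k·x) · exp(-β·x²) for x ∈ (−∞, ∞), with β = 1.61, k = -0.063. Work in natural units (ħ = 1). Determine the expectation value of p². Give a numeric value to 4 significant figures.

p² Ψ = −ħ² d²Ψ/dx²; ⟨p²⟩ = −ħ² ∫ Ψ*·Ψ'' dx.
Gaussian moments: ∫x^(2j)·e^(−2βx²) dx = (2j−1)!!/(4β)^j · √(π/(2β)), odd powers integrate to 0; here √(π/(2β)) = 0.98775. Derivatives: Ψ′ = (ik − 2βx)·Ψ, Ψ″ = ((ik − 2βx)² − 2β)·Ψ; the odd-in-x pieces drop out.
⟨p²⟩ = 1.6140.

1.614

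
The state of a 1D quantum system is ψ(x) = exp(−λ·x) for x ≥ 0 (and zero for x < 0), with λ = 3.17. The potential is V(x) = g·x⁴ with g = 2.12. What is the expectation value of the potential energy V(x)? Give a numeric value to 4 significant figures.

0.03149

⟨V⟩ = ∫ V(x)·|ψ|² dx / ∫|ψ|² dx.
Every integrand reduces to terms xʲ·e^(−2λx) on [0, ∞); use ∫₀^∞ xʲ·e^(−2λx) dx = j!/(2λ)^(j+1).
State is unnormalized: ∫|ψ|² dx = 0.15773, and ∫ψ*·V(x)·ψ dx = 0.0049671, so ⟨V⟩ = 0.0049671 / 0.15773.
⟨V⟩ = 0.031491.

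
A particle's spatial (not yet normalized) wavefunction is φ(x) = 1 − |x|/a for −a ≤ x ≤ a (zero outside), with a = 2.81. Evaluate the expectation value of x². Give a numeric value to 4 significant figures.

0.7896

⟨x²⟩ = ∫ x²·|φ|² dx / ∫|φ|² dx (integrals over the domain).
φ is even, so ∫ over [−a, a] = 2∫₀ᵃ with φ = 1 − x/a there: ∫₀ᵃ (1 − x/a)² dx = a/3, ∫₀ᵃ x²(1 − x/a)² dx = a³/30, ∫₀ᵃ x⁴(1 − x/a)² dx = a⁵/105.
State is unnormalized: ∫|φ|² dx = 1.8733, and ∫φ*·x²·φ dx = 1.4792, so ⟨x²⟩ = 1.4792 / 1.8733.
⟨x²⟩ = 0.78961.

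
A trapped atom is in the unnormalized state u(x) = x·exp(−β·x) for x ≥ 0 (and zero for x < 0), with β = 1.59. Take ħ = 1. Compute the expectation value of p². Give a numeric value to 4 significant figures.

2.528

p² u = −ħ² d²u/dx²; ⟨p²⟩ = −ħ² ∫ u*·u'' dx / ∫|u|² dx.
Differentiate x·exp(−β·x) with the product rule; every integrand then reduces to terms xʲ·e^(−2βx) on [0, ∞), with ∫₀^∞ xʲ·e^(−2βx) dx = j!/(2β)^(j+1).
State is unnormalized: ∫|u|² dx = 0.062194, and ∫u*·(−ħ² u'') dx = 0.15723, so ⟨p²⟩ = 0.15723 / 0.062194.
⟨p²⟩ = 2.5281.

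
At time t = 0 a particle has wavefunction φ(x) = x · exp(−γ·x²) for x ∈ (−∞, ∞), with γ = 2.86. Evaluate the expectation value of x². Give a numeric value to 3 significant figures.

⟨x²⟩ = ∫ x²·|φ|² dx / ∫|φ|² dx (integrals over the domain).
Expand each integrand as polynomial × e^(−2γx²) and use ∫x^(2j)·e^(−2γx²) dx = (2j−1)!!/(4γ)^j · √(π/(2γ)), odd powers → 0; here √(π/(2γ)) = 0.74110.
State is unnormalized: ∫|φ|² dx = 0.064781, and ∫φ*·x²·φ dx = 0.016988, so ⟨x²⟩ = 0.016988 / 0.064781.
⟨x²⟩ = 0.26224.

0.262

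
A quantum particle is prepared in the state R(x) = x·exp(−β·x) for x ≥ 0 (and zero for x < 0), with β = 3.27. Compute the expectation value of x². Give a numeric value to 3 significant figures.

⟨x²⟩ = ∫ x²·|R|² dx / ∫|R|² dx (integrals over the domain).
Every integrand reduces to terms xʲ·e^(−2βx) on [0, ∞); use ∫₀^∞ xʲ·e^(−2βx) dx = j!/(2β)^(j+1).
State is unnormalized: ∫|R|² dx = 0.0071498, and ∫R*·x²·R dx = 0.0020060, so ⟨x²⟩ = 0.0020060 / 0.0071498.
⟨x²⟩ = 0.28056.

0.281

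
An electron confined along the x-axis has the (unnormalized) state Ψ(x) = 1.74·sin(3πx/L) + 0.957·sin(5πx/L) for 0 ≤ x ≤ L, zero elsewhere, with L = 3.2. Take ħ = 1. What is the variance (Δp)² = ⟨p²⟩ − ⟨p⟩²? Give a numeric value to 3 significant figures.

Compute ⟨p⟩ and ⟨p²⟩ separately; (Δp)² = ⟨p²⟩ − ⟨p⟩².
d²/dx² sin(jπx/L) = −(jπ/L)²·sin(jπx/L); on 0 ≤ x ≤ L, ∫sin²(jπx/L) dx = L/2 and ∫sin(jπx/L)·sin(lπx/L) dx = 0 for j ≠ l, so only diagonal terms survive in ∫|Ψ|² and ∫Ψ·Ψ″; ∫Ψ·Ψ′ dx = [Ψ²/2] between the walls = 0.
Normalization: ∫|Ψ|² dx = 6.3095.
⟨p⟩ = 0.0000 and ⟨p²⟩ = 12.256.
(Δp)² = 12.256 − (0.0000)² = 12.256.

12.3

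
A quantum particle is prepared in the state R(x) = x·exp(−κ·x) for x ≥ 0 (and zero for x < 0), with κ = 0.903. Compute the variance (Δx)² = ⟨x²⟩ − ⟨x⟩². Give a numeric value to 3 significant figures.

Compute ⟨x⟩ and ⟨x²⟩ separately, then (Δx)² = ⟨x²⟩ − ⟨x⟩².
Every integrand reduces to terms xʲ·e^(−2κx) on [0, ∞); use ∫₀^∞ xʲ·e^(−2κx) dx = j!/(2κ)^(j+1).
Normalization: ∫|R|² dx = 0.33953.
⟨x⟩ = 1.6611 and ⟨x²⟩ = 3.6791.
(Δx)² = 3.6791 − (1.6611)² = 0.91978.

0.920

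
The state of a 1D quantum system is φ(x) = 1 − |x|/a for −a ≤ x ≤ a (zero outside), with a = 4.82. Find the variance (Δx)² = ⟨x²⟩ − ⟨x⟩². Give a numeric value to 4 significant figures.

2.323

Compute ⟨x⟩ and ⟨x²⟩ separately, then (Δx)² = ⟨x²⟩ − ⟨x⟩².
φ is even, so ∫ over [−a, a] = 2∫₀ᵃ with φ = 1 − x/a there: ∫₀ᵃ (1 − x/a)² dx = a/3, ∫₀ᵃ x²(1 − x/a)² dx = a³/30, ∫₀ᵃ x⁴(1 − x/a)² dx = a⁵/105.
Normalization: ∫|φ|² dx = 3.2133.
⟨x⟩ = 0.0000 and ⟨x²⟩ = 2.3232.
(Δx)² = 2.3232 − (0.0000)² = 2.3232.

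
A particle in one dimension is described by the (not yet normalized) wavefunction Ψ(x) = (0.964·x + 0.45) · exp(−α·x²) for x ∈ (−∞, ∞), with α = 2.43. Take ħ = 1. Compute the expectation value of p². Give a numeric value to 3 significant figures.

3.99

p² Ψ = −ħ² d²Ψ/dx²; ⟨p²⟩ = −ħ² ∫ Ψ*·Ψ'' dx / ∫|Ψ|² dx.
Expand each integrand as polynomial × e^(−2αx²) and use ∫x^(2j)·e^(−2αx²) dx = (2j−1)!!/(4α)^j · √(π/(2α)), odd powers → 0; here √(π/(2α)) = 0.80400. Differentiate with the product rule, d/dx e^(−αx²) = −2αx·e^(−αx²).
State is unnormalized: ∫|Ψ|² dx = 0.23968, and ∫Ψ*·(−ħ² Ψ'') dx = 0.95600, so ⟨p²⟩ = 0.95600 / 0.23968.
⟨p²⟩ = 3.9887.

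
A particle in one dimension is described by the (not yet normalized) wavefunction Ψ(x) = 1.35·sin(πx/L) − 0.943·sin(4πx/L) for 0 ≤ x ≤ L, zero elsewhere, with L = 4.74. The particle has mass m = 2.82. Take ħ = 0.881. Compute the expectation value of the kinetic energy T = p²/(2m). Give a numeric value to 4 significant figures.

0.3578

T = −(ħ²/2m) d²/dx², so ⟨T⟩ = −(ħ²/2m) ∫ Ψ*·Ψ'' dx / ∫|Ψ|² dx; with m = 2.82.
d²/dx² sin(jπx/L) = −(jπ/L)²·sin(jπx/L); on 0 ≤ x ≤ L, ∫sin²(jπx/L) dx = L/2 and ∫sin(jπx/L)·sin(lπx/L) dx = 0 for j ≠ l, so only diagonal terms survive in ∫|Ψ|² and ∫Ψ·Ψ″; ∫Ψ·Ψ′ dx = [Ψ²/2] between the walls = 0.
State is unnormalized: ∫|Ψ|² dx = 6.4268, and ∫Ψ*·(−ħ²/2m · Ψ'') dx = 2.2996, so ⟨T⟩ = 2.2996 / 6.4268.
⟨T⟩ = 0.35781.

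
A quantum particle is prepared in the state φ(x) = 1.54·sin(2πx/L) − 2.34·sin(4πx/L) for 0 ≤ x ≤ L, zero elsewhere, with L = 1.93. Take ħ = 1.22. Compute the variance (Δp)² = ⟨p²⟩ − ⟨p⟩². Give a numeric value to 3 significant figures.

Compute ⟨p⟩ and ⟨p²⟩ separately; (Δp)² = ⟨p²⟩ − ⟨p⟩².
d²/dx² sin(jπx/L) = −(jπ/L)²·sin(jπx/L); on 0 ≤ x ≤ L, ∫sin²(jπx/L) dx = L/2 and ∫sin(jπx/L)·sin(lπx/L) dx = 0 for j ≠ l, so only diagonal terms survive in ∫|φ|² and ∫φ·φ″; ∫φ·φ′ dx = [φ²/2] between the walls = 0.
Normalization: ∫|φ|² dx = 7.5725.
⟨p⟩ = 0.0000 and ⟨p²⟩ = 48.797.
(Δp)² = 48.797 − (0.0000)² = 48.797.

48.8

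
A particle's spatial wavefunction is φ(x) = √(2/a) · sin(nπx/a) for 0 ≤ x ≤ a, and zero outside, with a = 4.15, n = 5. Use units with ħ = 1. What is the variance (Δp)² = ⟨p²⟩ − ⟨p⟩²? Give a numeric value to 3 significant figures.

Compute ⟨p⟩ and ⟨p²⟩ separately; (Δp)² = ⟨p²⟩ − ⟨p⟩².
d/dx sin(nπx/a) = (nπ/a)·cos(nπx/a) and d²/dx² sin(nπx/a) = −(nπ/a)²·sin(nπx/a); on 0 ≤ x ≤ a, ∫sin²(nπx/a) dx = a/2 and ∫sin(nπx/a)·cos(nπx/a) dx = 0.
⟨p⟩ = 0.0000 and ⟨p²⟩ = 14.327.
(Δp)² = 14.327 − (0.0000)² = 14.327.

14.3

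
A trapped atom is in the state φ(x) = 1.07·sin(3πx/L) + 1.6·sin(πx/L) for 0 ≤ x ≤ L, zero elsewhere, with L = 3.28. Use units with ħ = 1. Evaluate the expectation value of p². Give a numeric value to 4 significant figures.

p² φ = −ħ² d²φ/dx²; ⟨p²⟩ = −ħ² ∫ φ*·φ'' dx / ∫|φ|² dx.
d²/dx² sin(jπx/L) = −(jπ/L)²·sin(jπx/L); on 0 ≤ x ≤ L, ∫sin²(jπx/L) dx = L/2 and ∫sin(jπx/L)·sin(lπx/L) dx = 0 for j ≠ l, so only diagonal terms survive in ∫|φ|² and ∫φ·φ″; ∫φ·φ′ dx = [φ²/2] between the walls = 0.
State is unnormalized: ∫|φ|² dx = 6.0760, and ∫φ*·(−ħ² φ'') dx = 19.354, so ⟨p²⟩ = 19.354 / 6.0760.
⟨p²⟩ = 3.1853.

3.185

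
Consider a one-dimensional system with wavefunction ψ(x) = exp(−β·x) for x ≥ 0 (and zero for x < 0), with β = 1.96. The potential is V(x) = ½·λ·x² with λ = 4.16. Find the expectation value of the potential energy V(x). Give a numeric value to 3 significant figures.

⟨V⟩ = ∫ V(x)·|ψ|² dx / ∫|ψ|² dx.
Every integrand reduces to terms xʲ·e^(−2βx) on [0, ∞); use ∫₀^∞ xʲ·e^(−2βx) dx = j!/(2β)^(j+1).
State is unnormalized: ∫|ψ|² dx = 0.25510, and ∫ψ*·V(x)·ψ dx = 0.069061, so ⟨V⟩ = 0.069061 / 0.25510.
⟨V⟩ = 0.27072.

0.271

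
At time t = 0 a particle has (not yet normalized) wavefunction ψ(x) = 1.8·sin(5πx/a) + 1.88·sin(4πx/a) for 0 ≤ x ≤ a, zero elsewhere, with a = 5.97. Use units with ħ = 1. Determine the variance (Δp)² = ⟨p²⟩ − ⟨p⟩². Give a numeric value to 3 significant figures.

Compute ⟨p⟩ and ⟨p²⟩ separately; (Δp)² = ⟨p²⟩ − ⟨p⟩².
d²/dx² sin(jπx/a) = −(jπ/a)²·sin(jπx/a); on 0 ≤ x ≤ a, ∫sin²(jπx/a) dx = a/2 and ∫sin(jπx/a)·sin(lπx/a) dx = 0 for j ≠ l, so only diagonal terms survive in ∫|ψ|² and ∫ψ·ψ″; ∫ψ·ψ′ dx = [ψ²/2] between the walls = 0.
Normalization: ∫|ψ|² dx = 20.222.
⟨p⟩ = 0.0000 and ⟨p²⟩ = 5.6227.
(Δp)² = 5.6227 − (0.0000)² = 5.6227.

5.62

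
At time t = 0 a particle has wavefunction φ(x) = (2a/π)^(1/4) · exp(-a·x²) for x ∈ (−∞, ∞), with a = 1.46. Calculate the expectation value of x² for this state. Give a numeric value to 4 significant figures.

0.1712

⟨x²⟩ = ∫ x²·|φ|² dx (integrals over the domain).
Gaussian moments: ∫x^(2j)·e^(−2ax²) dx = (2j−1)!!/(4a)^j · √(π/(2a)), odd powers integrate to 0; here √(π/(2a)) = 1.0373.
⟨x²⟩ = 0.17123.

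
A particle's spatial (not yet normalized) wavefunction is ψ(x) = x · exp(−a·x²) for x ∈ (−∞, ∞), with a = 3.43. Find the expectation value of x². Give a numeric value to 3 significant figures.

0.219

⟨x²⟩ = ∫ x²·|ψ|² dx / ∫|ψ|² dx (integrals over the domain).
Expand each integrand as polynomial × e^(−2ax²) and use ∫x^(2j)·e^(−2ax²) dx = (2j−1)!!/(4a)^j · √(π/(2a)), odd powers → 0; here √(π/(2a)) = 0.67673.
State is unnormalized: ∫|ψ|² dx = 0.049324, and ∫ψ*·x²·ψ dx = 0.010785, so ⟨x²⟩ = 0.010785 / 0.049324.
⟨x²⟩ = 0.21866.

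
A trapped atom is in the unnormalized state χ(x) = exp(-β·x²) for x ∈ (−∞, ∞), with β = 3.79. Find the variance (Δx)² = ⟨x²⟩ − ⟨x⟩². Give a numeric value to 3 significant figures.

Compute ⟨x⟩ and ⟨x²⟩ separately, then (Δx)² = ⟨x²⟩ − ⟨x⟩².
Gaussian moments: ∫x^(2j)·e^(−2βx²) dx = (2j−1)!!/(4β)^j · √(π/(2β)), odd powers integrate to 0; here √(π/(2β)) = 0.64378.
Normalization: ∫|χ|² dx = 0.64378.
⟨x⟩ = 0.0000 and ⟨x²⟩ = 0.065963.
(Δx)² = 0.065963 − (0.0000)² = 0.065963.

0.0660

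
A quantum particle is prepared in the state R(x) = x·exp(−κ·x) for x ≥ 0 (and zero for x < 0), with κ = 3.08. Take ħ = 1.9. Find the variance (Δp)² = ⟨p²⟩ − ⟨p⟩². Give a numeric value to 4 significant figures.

34.25

Compute ⟨p⟩ and ⟨p²⟩ separately; (Δp)² = ⟨p²⟩ − ⟨p⟩².
Differentiate x·exp(−κ·x) with the product rule; every integrand then reduces to terms xʲ·e^(−2κx) on [0, ∞), with ∫₀^∞ xʲ·e^(−2κx) dx = j!/(2κ)^(j+1).
Normalization: ∫|R|² dx = 0.0085563.
⟨p⟩ = 0.0000 and ⟨p²⟩ = 34.246.
(Δp)² = 34.246 − (0.0000)² = 34.246.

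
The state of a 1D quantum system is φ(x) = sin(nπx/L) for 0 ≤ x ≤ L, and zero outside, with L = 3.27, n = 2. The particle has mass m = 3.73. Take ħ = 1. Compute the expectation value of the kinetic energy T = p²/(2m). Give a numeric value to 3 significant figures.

0.495

T = −(ħ²/2m) d²/dx², so ⟨T⟩ = −(ħ²/2m) ∫ φ*·φ'' dx / ∫|φ|² dx; with m = 3.73.
d/dx sin(nπx/L) = (nπ/L)·cos(nπx/L) and d²/dx² sin(nπx/L) = −(nπ/L)²·sin(nπx/L); on 0 ≤ x ≤ L, ∫sin²(nπx/L) dx = L/2 and ∫sin(nπx/L)·cos(nπx/L) dx = 0.
State is unnormalized: ∫|φ|² dx = 1.6350, and ∫φ*·(−ħ²/2m · φ'') dx = 0.80918, so ⟨T⟩ = 0.80918 / 1.6350.
⟨T⟩ = 0.49491.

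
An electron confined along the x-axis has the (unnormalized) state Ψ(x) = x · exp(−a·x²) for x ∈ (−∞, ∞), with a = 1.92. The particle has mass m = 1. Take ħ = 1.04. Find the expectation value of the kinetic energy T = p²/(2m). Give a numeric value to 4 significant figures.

T = −(ħ²/2m) d²/dx², so ⟨T⟩ = −(ħ²/2m) ∫ Ψ*·Ψ'' dx / ∫|Ψ|² dx; with m = 1.
Expand each integrand as polynomial × e^(−2ax²) and use ∫x^(2j)·e^(−2ax²) dx = (2j−1)!!/(4a)^j · √(π/(2a)), odd powers → 0; here √(π/(2a)) = 0.90450. Differentiate with the product rule, d/dx e^(−ax²) = −2ax·e^(−ax²).
State is unnormalized: ∫|Ψ|² dx = 0.11777, and ∫Ψ*·(−ħ²/2m · Ψ'') dx = 0.36687, so ⟨T⟩ = 0.36687 / 0.11777.
⟨T⟩ = 3.1150.

3.115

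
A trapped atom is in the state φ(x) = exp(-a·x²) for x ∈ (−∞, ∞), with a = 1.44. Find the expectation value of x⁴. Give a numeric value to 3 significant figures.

⟨x⁴⟩ = ∫ x⁴·|φ|² dx / ∫|φ|² dx (integrals over the domain).
Gaussian moments: ∫x^(2j)·e^(−2ax²) dx = (2j−1)!!/(4a)^j · √(π/(2a)), odd powers integrate to 0; here √(π/(2a)) = 1.0444.
State is unnormalized: ∫|φ|² dx = 1.0444, and ∫φ*·x⁴·φ dx = 0.094440, so ⟨x⁴⟩ = 0.094440 / 1.0444.
⟨x⁴⟩ = 0.090422.

0.0904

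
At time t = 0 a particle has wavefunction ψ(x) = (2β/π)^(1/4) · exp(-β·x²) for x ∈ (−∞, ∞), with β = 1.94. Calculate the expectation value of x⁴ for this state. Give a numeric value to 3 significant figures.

0.0498

⟨x⁴⟩ = ∫ x⁴·|ψ|² dx (integrals over the domain).
Gaussian moments: ∫x^(2j)·e^(−2βx²) dx = (2j−1)!!/(4β)^j · √(π/(2β)), odd powers integrate to 0; here √(π/(2β)) = 0.89983.
⟨x⁴⟩ = 0.049819.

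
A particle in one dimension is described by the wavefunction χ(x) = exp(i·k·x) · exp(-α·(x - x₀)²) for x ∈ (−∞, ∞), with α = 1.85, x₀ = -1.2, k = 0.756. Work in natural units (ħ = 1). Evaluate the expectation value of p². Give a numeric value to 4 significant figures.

p² χ = −ħ² d²χ/dx²; ⟨p²⟩ = −ħ² ∫ χ*·χ'' dx / ∫|χ|² dx.
Gaussian moments (u = x − x₀): ∫u^(2j)·e^(−2αu²) du = (2j−1)!!/(4α)^j · √(π/(2α)), odd powers integrate to 0; here √(π/(2α)) = 0.92145. Derivatives: χ′ = (ik − 2αu)·χ, χ″ = ((ik − 2αu)² − 2α)·χ; the odd-in-u pieces drop out.
State is unnormalized: ∫|χ|² dx = 0.92145, and ∫χ*·(−ħ² χ'') dx = 2.2313, so ⟨p²⟩ = 2.2313 / 0.92145.
⟨p²⟩ = 2.4215.

2.422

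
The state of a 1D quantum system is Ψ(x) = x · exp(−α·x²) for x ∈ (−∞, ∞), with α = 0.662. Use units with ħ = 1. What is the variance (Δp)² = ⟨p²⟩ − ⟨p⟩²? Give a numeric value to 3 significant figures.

1.99

Compute ⟨p⟩ and ⟨p²⟩ separately; (Δp)² = ⟨p²⟩ − ⟨p⟩².
Expand each integrand as polynomial × e^(−2αx²) and use ∫x^(2j)·e^(−2αx²) dx = (2j−1)!!/(4α)^j · √(π/(2α)), odd powers → 0; here √(π/(2α)) = 1.5404. Differentiate with the product rule, d/dx e^(−αx²) = −2αx·e^(−αx²).
Normalization: ∫|Ψ|² dx = 0.58172.
⟨p⟩ = 0.0000 and ⟨p²⟩ = 1.9860.
(Δp)² = 1.9860 − (0.0000)² = 1.9860.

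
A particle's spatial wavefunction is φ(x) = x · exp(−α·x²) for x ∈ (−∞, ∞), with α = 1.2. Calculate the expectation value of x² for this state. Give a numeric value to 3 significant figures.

0.625

⟨x²⟩ = ∫ x²·|φ|² dx / ∫|φ|² dx (integrals over the domain).
Expand each integrand as polynomial × e^(−2αx²) and use ∫x^(2j)·e^(−2αx²) dx = (2j−1)!!/(4α)^j · √(π/(2α)), odd powers → 0; here √(π/(2α)) = 1.1441.
State is unnormalized: ∫|φ|² dx = 0.23836, and ∫φ*·x²·φ dx = 0.14897, so ⟨x²⟩ = 0.14897 / 0.23836.
⟨x²⟩ = 0.62500.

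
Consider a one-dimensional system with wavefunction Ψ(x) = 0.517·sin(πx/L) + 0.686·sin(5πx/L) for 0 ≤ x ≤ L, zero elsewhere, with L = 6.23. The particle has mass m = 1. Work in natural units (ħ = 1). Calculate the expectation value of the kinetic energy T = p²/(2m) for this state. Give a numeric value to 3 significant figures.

T = −(ħ²/2m) d²/dx², so ⟨T⟩ = −(ħ²/2m) ∫ Ψ*·Ψ'' dx / ∫|Ψ|² dx; with m = 1.
d²/dx² sin(jπx/L) = −(jπ/L)²·sin(jπx/L); on 0 ≤ x ≤ L, ∫sin²(jπx/L) dx = L/2 and ∫sin(jπx/L)·sin(lπx/L) dx = 0 for j ≠ l, so only diagonal terms survive in ∫|Ψ|² and ∫Ψ·Ψ″; ∫Ψ·Ψ′ dx = [Ψ²/2] between the walls = 0.
State is unnormalized: ∫|Ψ|² dx = 2.2985, and ∫Ψ*·(−ħ²/2m · Ψ'') dx = 4.7654, so ⟨T⟩ = 4.7654 / 2.2985.
⟨T⟩ = 2.0732.

2.07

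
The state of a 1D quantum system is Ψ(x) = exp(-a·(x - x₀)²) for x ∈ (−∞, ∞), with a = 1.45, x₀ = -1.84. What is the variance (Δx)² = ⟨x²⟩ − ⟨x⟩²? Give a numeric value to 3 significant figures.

Compute ⟨x⟩ and ⟨x²⟩ separately, then (Δx)² = ⟨x²⟩ − ⟨x⟩².
Gaussian moments (u = x − x₀): ∫u^(2j)·e^(−2au²) du = (2j−1)!!/(4a)^j · √(π/(2a)), odd powers integrate to 0; here √(π/(2a)) = 1.0408.
Normalization: ∫|Ψ|² dx = 1.0408.
⟨x⟩ = -1.8400 and ⟨x²⟩ = 3.5580.
(Δx)² = 3.5580 − (-1.8400)² = 0.17241.

0.172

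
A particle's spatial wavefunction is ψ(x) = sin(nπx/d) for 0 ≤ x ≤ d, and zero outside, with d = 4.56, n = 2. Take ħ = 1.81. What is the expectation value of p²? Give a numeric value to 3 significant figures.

6.22

p² ψ = −ħ² d²ψ/dx²; ⟨p²⟩ = −ħ² ∫ ψ*·ψ'' dx / ∫|ψ|² dx.
d/dx sin(nπx/d) = (nπ/d)·cos(nπx/d) and d²/dx² sin(nπx/d) = −(nπ/d)²·sin(nπx/d); on 0 ≤ x ≤ d, ∫sin²(nπx/d) dx = d/2 and ∫sin(nπx/d)·cos(nπx/d) dx = 0.
State is unnormalized: ∫|ψ|² dx = 2.2800, and ∫ψ*·(−ħ² ψ'') dx = 14.181, so ⟨p²⟩ = 14.181 / 2.2800.
⟨p²⟩ = 6.2200.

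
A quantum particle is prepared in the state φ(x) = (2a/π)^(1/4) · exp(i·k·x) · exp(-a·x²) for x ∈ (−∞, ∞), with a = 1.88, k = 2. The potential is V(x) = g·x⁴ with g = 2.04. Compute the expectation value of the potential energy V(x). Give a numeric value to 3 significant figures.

0.108

⟨V⟩ = ∫ V(x)·|φ|² dx.
Gaussian moments: ∫x^(2j)·e^(−2ax²) dx = (2j−1)!!/(4a)^j · √(π/(2a)), odd powers integrate to 0; here √(π/(2a)) = 0.91407.
⟨V⟩ = 0.10822.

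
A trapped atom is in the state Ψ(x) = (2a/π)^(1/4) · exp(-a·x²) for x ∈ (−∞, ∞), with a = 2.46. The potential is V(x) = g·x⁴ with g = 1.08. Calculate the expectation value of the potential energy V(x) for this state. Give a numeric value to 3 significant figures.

⟨V⟩ = ∫ V(x)·|Ψ|² dx.
Gaussian moments: ∫x^(2j)·e^(−2ax²) dx = (2j−1)!!/(4a)^j · √(π/(2a)), odd powers integrate to 0; here √(π/(2a)) = 0.79908.
⟨V⟩ = 0.033462.

0.0335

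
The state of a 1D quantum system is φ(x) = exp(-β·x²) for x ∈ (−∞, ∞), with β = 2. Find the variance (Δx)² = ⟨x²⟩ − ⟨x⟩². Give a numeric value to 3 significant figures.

0.125

Compute ⟨x⟩ and ⟨x²⟩ separately, then (Δx)² = ⟨x²⟩ − ⟨x⟩².
Gaussian moments: ∫x^(2j)·e^(−2βx²) dx = (2j−1)!!/(4β)^j · √(π/(2β)), odd powers integrate to 0; here √(π/(2β)) = 0.88623.
Normalization: ∫|φ|² dx = 0.88623.
⟨x⟩ = 0.0000 and ⟨x²⟩ = 0.12500.
(Δx)² = 0.12500 − (0.0000)² = 0.12500.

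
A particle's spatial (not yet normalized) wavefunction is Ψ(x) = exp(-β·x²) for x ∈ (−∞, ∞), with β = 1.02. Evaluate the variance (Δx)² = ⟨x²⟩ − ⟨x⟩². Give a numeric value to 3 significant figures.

0.245

Compute ⟨x⟩ and ⟨x²⟩ separately, then (Δx)² = ⟨x²⟩ − ⟨x⟩².
Gaussian moments: ∫x^(2j)·e^(−2βx²) dx = (2j−1)!!/(4β)^j · √(π/(2β)), odd powers integrate to 0; here √(π/(2β)) = 1.2410.
Normalization: ∫|Ψ|² dx = 1.2410.
⟨x⟩ = 0.0000 and ⟨x²⟩ = 0.24510.
(Δx)² = 0.24510 − (0.0000)² = 0.24510.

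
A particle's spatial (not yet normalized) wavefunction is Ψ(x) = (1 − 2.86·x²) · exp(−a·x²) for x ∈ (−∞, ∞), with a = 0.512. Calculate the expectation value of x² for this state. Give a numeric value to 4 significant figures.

2.632

⟨x²⟩ = ∫ x²·|Ψ|² dx / ∫|Ψ|² dx (integrals over the domain).
Expand each integrand as polynomial × e^(−2ax²) and use ∫x^(2j)·e^(−2ax²) dx = (2j−1)!!/(4a)^j · √(π/(2a)), odd powers → 0; here √(π/(2a)) = 1.7516.
State is unnormalized: ∫|Ψ|² dx = 7.1070, and ∫Ψ*·x²·Ψ dx = 18.707, so ⟨x²⟩ = 18.707 / 7.1070.
⟨x²⟩ = 2.6323.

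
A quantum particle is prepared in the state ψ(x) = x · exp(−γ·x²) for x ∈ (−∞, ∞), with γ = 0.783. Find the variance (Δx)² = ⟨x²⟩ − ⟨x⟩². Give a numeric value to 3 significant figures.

Compute ⟨x⟩ and ⟨x²⟩ separately, then (Δx)² = ⟨x²⟩ − ⟨x⟩².
Expand each integrand as polynomial × e^(−2γx²) and use ∫x^(2j)·e^(−2γx²) dx = (2j−1)!!/(4γ)^j · √(π/(2γ)), odd powers → 0; here √(π/(2γ)) = 1.4164.
Normalization: ∫|ψ|² dx = 0.45223.
⟨x⟩ = 0.0000 and ⟨x²⟩ = 0.95785.
(Δx)² = 0.95785 − (0.0000)² = 0.95785.

0.958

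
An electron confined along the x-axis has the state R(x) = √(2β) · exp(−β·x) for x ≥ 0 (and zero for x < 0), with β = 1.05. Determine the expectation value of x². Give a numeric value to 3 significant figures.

0.454

⟨x²⟩ = ∫ x²·|R|² dx (integrals over the domain).
Every integrand reduces to terms xʲ·e^(−2βx) on [0, ∞); use ∫₀^∞ xʲ·e^(−2βx) dx = j!/(2β)^(j+1).
⟨x²⟩ = 0.45351.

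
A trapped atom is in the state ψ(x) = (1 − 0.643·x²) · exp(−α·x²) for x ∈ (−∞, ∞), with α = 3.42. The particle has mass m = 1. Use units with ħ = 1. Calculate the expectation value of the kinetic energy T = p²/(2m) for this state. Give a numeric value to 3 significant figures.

T = −(ħ²/2m) d²/dx², so ⟨T⟩ = −(ħ²/2m) ∫ ψ*·ψ'' dx / ∫|ψ|² dx; with m = 1.
Expand each integrand as polynomial × e^(−2αx²) and use ∫x^(2j)·e^(−2αx²) dx = (2j−1)!!/(4α)^j · √(π/(2α)), odd powers → 0; here √(π/(2α)) = 0.67771. Differentiate with the product rule, d/dx e^(−αx²) = −2αx·e^(−αx²).
State is unnormalized: ∫|ψ|² dx = 0.61850, and ∫ψ*·(−ħ²/2m · ψ'') dx = 1.2858, so ⟨T⟩ = 1.2858 / 0.61850.
⟨T⟩ = 2.0788.

2.08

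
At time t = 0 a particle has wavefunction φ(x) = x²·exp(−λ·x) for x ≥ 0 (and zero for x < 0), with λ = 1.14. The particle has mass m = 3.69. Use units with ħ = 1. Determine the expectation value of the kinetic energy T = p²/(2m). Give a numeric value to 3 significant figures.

0.0587

T = −(ħ²/2m) d²/dx², so ⟨T⟩ = −(ħ²/2m) ∫ φ*·φ'' dx / ∫|φ|² dx; with m = 3.69.
Differentiate x²·exp(−λ·x) with the product rule; every integrand then reduces to terms xʲ·e^(−2λx) on [0, ∞), with ∫₀^∞ xʲ·e^(−2λx) dx = j!/(2λ)^(j+1).
State is unnormalized: ∫|φ|² dx = 0.38953, and ∫φ*·(−ħ²/2m · φ'') dx = 0.022865, so ⟨T⟩ = 0.022865 / 0.38953.
⟨T⟩ = 0.058699.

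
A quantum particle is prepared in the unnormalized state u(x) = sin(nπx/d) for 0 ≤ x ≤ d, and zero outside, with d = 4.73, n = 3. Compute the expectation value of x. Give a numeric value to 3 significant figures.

2.37

⟨x⟩ = ∫ x·|u|² dx / ∫|u|² dx (integrals over the domain).
With sin²θ = (1 − cos2θ)/2 on 0 ≤ x ≤ d: ∫sin²(nπx/d) dx = d/2, ∫x·sin²(nπx/d) dx = d²/4, ∫x²·sin²(nπx/d) dx = d³·(1/6 − 1/(4n²π²)); higher powers xᵏ the same way, integrating xᵏ·cos(2nπx/d) by parts.
State is unnormalized: ∫|u|² dx = 2.3650, and ∫u*·x·u dx = 5.5932, so ⟨x⟩ = 5.5932 / 2.3650.
⟨x⟩ = 2.3650.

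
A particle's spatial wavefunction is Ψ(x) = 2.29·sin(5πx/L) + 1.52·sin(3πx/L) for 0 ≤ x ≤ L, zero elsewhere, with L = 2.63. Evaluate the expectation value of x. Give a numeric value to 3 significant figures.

⟨x⟩ = ∫ x·|Ψ|² dx / ∫|Ψ|² dx (integrals over the domain).
On 0 ≤ x ≤ L (j ≠ l): ∫sin²(jπx/L) dx = L/2, ∫sin(jπx/L)·sin(lπx/L) dx = 0; diagonal moments ∫x·sin²(jπx/L) dx = L²/4, ∫x²·sin²(jπx/L) dx = L³·(1/6 − 1/(4j²π²)); cross terms ∫x·sin(jπx/L)·sin(lπx/L) dx = 0 for j + l even and −4jlL²/(π²(j² − l²)²) for j + l odd, ∫x²·sin(jπx/L)·sin(lπx/L) dx = (−1)^(j+l)·4jlL³/(π²(j² − l²)²); higher powers the same way via product-to-sum and parts.
State is unnormalized: ∫|Ψ|² dx = 9.9342, and ∫Ψ*·x·Ψ dx = 13.063, so ⟨x⟩ = 13.063 / 9.9342.
⟨x⟩ = 1.3150.

1.32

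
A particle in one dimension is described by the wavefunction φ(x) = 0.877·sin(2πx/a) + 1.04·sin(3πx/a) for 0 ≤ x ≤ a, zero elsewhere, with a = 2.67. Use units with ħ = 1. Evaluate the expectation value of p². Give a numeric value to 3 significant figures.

p² φ = −ħ² d²φ/dx²; ⟨p²⟩ = −ħ² ∫ φ*·φ'' dx / ∫|φ|² dx.
d²/dx² sin(jπx/a) = −(jπ/a)²·sin(jπx/a); on 0 ≤ x ≤ a, ∫sin²(jπx/a) dx = a/2 and ∫sin(jπx/a)·sin(lπx/a) dx = 0 for j ≠ l, so only diagonal terms survive in ∫|φ|² and ∫φ·φ″; ∫φ·φ′ dx = [φ²/2] between the walls = 0.
State is unnormalized: ∫|φ|² dx = 2.4707, and ∫φ*·(−ħ² φ'') dx = 23.678, so ⟨p²⟩ = 23.678 / 2.4707.
⟨p²⟩ = 9.5833.

9.58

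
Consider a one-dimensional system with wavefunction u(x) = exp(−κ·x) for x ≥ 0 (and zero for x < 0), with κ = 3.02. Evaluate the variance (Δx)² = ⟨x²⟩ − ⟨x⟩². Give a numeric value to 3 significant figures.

Compute ⟨x⟩ and ⟨x²⟩ separately, then (Δx)² = ⟨x²⟩ − ⟨x⟩².
Every integrand reduces to terms xʲ·e^(−2κx) on [0, ∞); use ∫₀^∞ xʲ·e^(−2κx) dx = j!/(2κ)^(j+1).
Normalization: ∫|u|² dx = 0.16556.
⟨x⟩ = 0.16556 and ⟨x²⟩ = 0.054822.
(Δx)² = 0.054822 − (0.16556)² = 0.027411.

0.0274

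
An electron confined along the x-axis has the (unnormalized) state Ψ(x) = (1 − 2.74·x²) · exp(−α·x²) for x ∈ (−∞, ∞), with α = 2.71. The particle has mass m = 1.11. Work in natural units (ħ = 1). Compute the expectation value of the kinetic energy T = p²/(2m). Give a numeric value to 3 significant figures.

T = −(ħ²/2m) d²/dx², so ⟨T⟩ = −(ħ²/2m) ∫ Ψ*·Ψ'' dx / ∫|Ψ|² dx; with m = 1.11.
Expand each integrand as polynomial × e^(−2αx²) and use ∫x^(2j)·e^(−2αx²) dx = (2j−1)!!/(4α)^j · √(π/(2α)), odd powers → 0; here √(π/(2α)) = 0.76133. Differentiate with the product rule, d/dx e^(−αx²) = −2αx·e^(−αx²).
State is unnormalized: ∫|Ψ|² dx = 0.52238, and ∫Ψ*·(−ħ²/2m · Ψ'') dx = 1.8149, so ⟨T⟩ = 1.8149 / 0.52238.
⟨T⟩ = 3.4742.

3.47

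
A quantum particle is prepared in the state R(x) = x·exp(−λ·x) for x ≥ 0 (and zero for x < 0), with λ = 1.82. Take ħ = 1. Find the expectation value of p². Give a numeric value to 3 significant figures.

p² R = −ħ² d²R/dx²; ⟨p²⟩ = −ħ² ∫ R*·R'' dx / ∫|R|² dx.
Differentiate x·exp(−λ·x) with the product rule; every integrand then reduces to terms xʲ·e^(−2λx) on [0, ∞), with ∫₀^∞ xʲ·e^(−2λx) dx = j!/(2λ)^(j+1).
State is unnormalized: ∫|R|² dx = 0.041469, and ∫R*·(−ħ² R'') dx = 0.13736, so ⟨p²⟩ = 0.13736 / 0.041469.
⟨p²⟩ = 3.3124.

3.31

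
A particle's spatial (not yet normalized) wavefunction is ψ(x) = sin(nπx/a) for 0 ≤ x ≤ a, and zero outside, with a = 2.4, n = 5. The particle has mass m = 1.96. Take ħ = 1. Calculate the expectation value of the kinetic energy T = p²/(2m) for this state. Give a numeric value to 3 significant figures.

10.9

T = −(ħ²/2m) d²/dx², so ⟨T⟩ = −(ħ²/2m) ∫ ψ*·ψ'' dx / ∫|ψ|² dx; with m = 1.96.
d/dx sin(nπx/a) = (nπ/a)·cos(nπx/a) and d²/dx² sin(nπx/a) = −(nπ/a)²·sin(nπx/a); on 0 ≤ x ≤ a, ∫sin²(nπx/a) dx = a/2 and ∫sin(nπx/a)·cos(nπx/a) dx = 0.
State is unnormalized: ∫|ψ|² dx = 1.2000, and ∫ψ*·(−ħ²/2m · ψ'') dx = 13.113, so ⟨T⟩ = 13.113 / 1.2000.
⟨T⟩ = 10.928.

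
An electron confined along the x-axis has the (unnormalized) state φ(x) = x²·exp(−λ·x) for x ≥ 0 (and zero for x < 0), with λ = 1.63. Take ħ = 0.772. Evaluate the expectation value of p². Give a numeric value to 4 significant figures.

0.5278

p² φ = −ħ² d²φ/dx²; ⟨p²⟩ = −ħ² ∫ φ*·φ'' dx / ∫|φ|² dx.
Differentiate x²·exp(−λ·x) with the product rule; every integrand then reduces to terms xʲ·e^(−2λx) on [0, ∞), with ∫₀^∞ xʲ·e^(−2λx) dx = j!/(2λ)^(j+1).
State is unnormalized: ∫|φ|² dx = 0.065181, and ∫φ*·(−ħ² φ'') dx = 0.034404, so ⟨p²⟩ = 0.034404 / 0.065181.
⟨p²⟩ = 0.52782.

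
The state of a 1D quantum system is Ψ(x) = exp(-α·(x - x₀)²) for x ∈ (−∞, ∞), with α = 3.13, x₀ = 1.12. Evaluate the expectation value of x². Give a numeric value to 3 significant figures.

1.33

⟨x²⟩ = ∫ x²·|Ψ|² dx / ∫|Ψ|² dx (integrals over the domain).
Gaussian moments (u = x − x₀): ∫u^(2j)·e^(−2αu²) du = (2j−1)!!/(4α)^j · √(π/(2α)), odd powers integrate to 0; here √(π/(2α)) = 0.70842.
State is unnormalized: ∫|Ψ|² dx = 0.70842, and ∫Ψ*·x²·Ψ dx = 0.94522, so ⟨x²⟩ = 0.94522 / 0.70842.
⟨x²⟩ = 1.3343.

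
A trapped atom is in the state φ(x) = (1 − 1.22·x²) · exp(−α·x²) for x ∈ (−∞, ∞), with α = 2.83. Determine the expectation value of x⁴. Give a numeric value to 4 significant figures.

0.009395

⟨x⁴⟩ = ∫ x⁴·|φ|² dx / ∫|φ|² dx (integrals over the domain).
Expand each integrand as polynomial × e^(−2αx²) and use ∫x^(2j)·e^(−2αx²) dx = (2j−1)!!/(4α)^j · √(π/(2α)), odd powers → 0; here √(π/(2α)) = 0.74502.
State is unnormalized: ∫|φ|² dx = 0.61039, and ∫φ*·x⁴·φ dx = 0.0057348, so ⟨x⁴⟩ = 0.0057348 / 0.61039.
⟨x⁴⟩ = 0.0093953.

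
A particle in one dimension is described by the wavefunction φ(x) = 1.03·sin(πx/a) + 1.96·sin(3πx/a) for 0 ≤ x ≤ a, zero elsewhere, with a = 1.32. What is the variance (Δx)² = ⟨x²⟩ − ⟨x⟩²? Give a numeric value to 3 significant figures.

Compute ⟨x⟩ and ⟨x²⟩ separately, then (Δx)² = ⟨x²⟩ − ⟨x⟩².
On 0 ≤ x ≤ a (j ≠ l): ∫sin²(jπx/a) dx = a/2, ∫sin(jπx/a)·sin(lπx/a) dx = 0; diagonal moments ∫x·sin²(jπx/a) dx = a²/4, ∫x²·sin²(jπx/a) dx = a³·(1/6 − 1/(4j²π²)); cross terms ∫x·sin(jπx/a)·sin(lπx/a) dx = 0 for j + l even and −4jla²/(π²(j² − l²)²) for j + l odd, ∫x²·sin(jπx/a)·sin(lπx/a) dx = (−1)^(j+l)·4jla³/(π²(j² − l²)²); higher powers the same way via product-to-sum and parts.
Normalization: ∫|φ|² dx = 3.2357.
⟨x⟩ = 0.66000 and ⟨x²⟩ = 0.60854.
(Δx)² = 0.60854 − (0.66000)² = 0.17294.

0.173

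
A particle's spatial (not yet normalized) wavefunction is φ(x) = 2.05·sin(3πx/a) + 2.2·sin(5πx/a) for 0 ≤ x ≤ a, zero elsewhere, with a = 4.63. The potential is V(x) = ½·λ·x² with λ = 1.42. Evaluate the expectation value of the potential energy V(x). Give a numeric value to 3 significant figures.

5.74

⟨V⟩ = ∫ V(x)·|φ|² dx / ∫|φ|² dx.
On 0 ≤ x ≤ a (j ≠ l): ∫sin²(jπx/a) dx = a/2, ∫sin(jπx/a)·sin(lπx/a) dx = 0; diagonal moments ∫x·sin²(jπx/a) dx = a²/4, ∫x²·sin²(jπx/a) dx = a³·(1/6 − 1/(4j²π²)); cross terms ∫x·sin(jπx/a)·sin(lπx/a) dx = 0 for j + l even and −4jla²/(π²(j² − l²)²) for j + l odd, ∫x²·sin(jπx/a)·sin(lπx/a) dx = (−1)^(j+l)·4jla³/(π²(j² − l²)²); higher powers the same way via product-to-sum and parts.
State is unnormalized: ∫|φ|² dx = 20.933, and ∫φ*·V(x)·φ dx = 120.12, so ⟨V⟩ = 120.12 / 20.933.
⟨V⟩ = 5.7381.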